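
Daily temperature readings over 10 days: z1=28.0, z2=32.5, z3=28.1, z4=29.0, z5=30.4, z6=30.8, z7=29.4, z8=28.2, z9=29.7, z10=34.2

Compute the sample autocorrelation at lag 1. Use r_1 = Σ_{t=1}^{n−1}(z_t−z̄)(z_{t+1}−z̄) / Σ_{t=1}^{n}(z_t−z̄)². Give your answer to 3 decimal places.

Mean z̄ = (28.0 + 32.5 + 28.1 + 29.0 + 30.4 + 30.8 + 29.4 + 28.2 + 29.7 + 34.2)/10 = 30.0300
Numerator Σ_{t=1}^{9}(z_t−z̄)(z_{t+1}−z̄) = -7.9939
Denominator Σ(z_t−z̄)² = 36.9810
r_1 = -7.9939 / 36.9810 = -0.216

-0.216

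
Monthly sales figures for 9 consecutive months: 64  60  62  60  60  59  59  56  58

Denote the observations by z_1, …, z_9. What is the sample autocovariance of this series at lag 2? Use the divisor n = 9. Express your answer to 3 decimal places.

Mean z̄ = (64 + 60 + 62 + 60 + 60 + 59 + 59 + 56 + 58)/9 = 59.7778
Σ_{t=1}^{7}(z_t−z̄)(z_{t+2}−z̄) = 13.9012
γ_2 = 13.9012 / 9 = 1.545

1.545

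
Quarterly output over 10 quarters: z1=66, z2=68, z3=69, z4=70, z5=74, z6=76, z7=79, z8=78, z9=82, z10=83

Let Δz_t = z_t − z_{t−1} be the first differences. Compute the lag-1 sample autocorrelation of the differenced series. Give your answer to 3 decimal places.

First differences Δz: 2, 1, 1, 4, 2, 3, -1, 4, 1
Mean of differences = 1.8889
Numerator Σ(Δz_t−Δz̄)(Δz_{t+1}−Δz̄) = -12.0123
Denominator Σ(Δz_t−Δz̄)² = 20.8889
r_1(Δz) = -12.0123 / 20.8889 = -0.575

-0.575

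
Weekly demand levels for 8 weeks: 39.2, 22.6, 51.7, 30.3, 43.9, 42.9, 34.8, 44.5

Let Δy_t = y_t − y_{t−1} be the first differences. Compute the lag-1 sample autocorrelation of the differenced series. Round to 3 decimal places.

First differences Δy: -16.6, 29.1, -21.4, 13.6, -1.0, -8.1, 9.7
Mean of differences = 0.7571
Numerator Σ(Δy_t−Δȳ)(Δy_{t+1}−Δȳ) = -1490.7204
Denominator Σ(Δy_t−Δȳ)² = 1921.9771
r_1(Δy) = -1490.7204 / 1921.9771 = -0.776

-0.776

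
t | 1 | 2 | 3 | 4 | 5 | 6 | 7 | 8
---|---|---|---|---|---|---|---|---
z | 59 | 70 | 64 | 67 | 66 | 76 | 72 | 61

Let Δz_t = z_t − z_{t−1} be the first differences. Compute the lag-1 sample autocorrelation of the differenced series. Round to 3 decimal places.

First differences Δz: 11, -6, 3, -1, 10, -4, -11
Mean of differences = 0.2857
Numerator Σ(Δz_t−Δz̄)(Δz_{t+1}−Δz̄) = -93.6531
Denominator Σ(Δz_t−Δz̄)² = 403.4286
r_1(Δz) = -93.6531 / 403.4286 = -0.232

-0.232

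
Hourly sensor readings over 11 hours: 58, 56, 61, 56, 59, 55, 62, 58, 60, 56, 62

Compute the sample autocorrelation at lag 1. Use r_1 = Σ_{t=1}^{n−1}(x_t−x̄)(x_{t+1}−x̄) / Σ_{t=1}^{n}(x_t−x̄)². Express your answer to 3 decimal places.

-0.644

Mean x̄ = (58 + 56 + 61 + 56 + 59 + 55 + 62 + 58 + 60 + 56 + 62)/11 = 58.4545
Numerator Σ_{t=1}^{10}(x_t−x̄)(x_{t+1}−x̄) = -41.6612
Denominator Σ(x_t−x̄)² = 64.7273
r_1 = -41.6612 / 64.7273 = -0.644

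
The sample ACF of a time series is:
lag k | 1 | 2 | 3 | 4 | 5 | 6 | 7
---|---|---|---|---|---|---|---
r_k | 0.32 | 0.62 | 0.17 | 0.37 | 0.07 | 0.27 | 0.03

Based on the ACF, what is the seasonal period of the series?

2

The largest autocorrelation is r_2 = 0.62, with a weaker echo at lag 4 (0.37); the remaining lags stay at or below 0.32.
The dominant spike at lag 2 indicates a seasonal period of 2.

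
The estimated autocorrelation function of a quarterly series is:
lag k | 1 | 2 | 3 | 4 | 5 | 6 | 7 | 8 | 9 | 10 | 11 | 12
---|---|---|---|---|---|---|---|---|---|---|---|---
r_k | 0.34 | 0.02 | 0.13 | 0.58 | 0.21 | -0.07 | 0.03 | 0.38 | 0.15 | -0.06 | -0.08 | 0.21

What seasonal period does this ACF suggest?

4

The largest autocorrelation is r_4 = 0.58, with a weaker echo at lag 8 (0.38); the remaining lags stay at or below 0.34. The elevated value at lag 1 (0.34), dropping to 0.02 at lag 2, reflects decaying short-term dependence rather than seasonality.
The dominant spike at lag 4 indicates a seasonal period of 4.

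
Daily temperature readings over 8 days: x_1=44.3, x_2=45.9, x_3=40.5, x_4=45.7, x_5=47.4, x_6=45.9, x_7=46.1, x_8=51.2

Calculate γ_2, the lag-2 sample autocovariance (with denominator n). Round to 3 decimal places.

Mean x̄ = (44.3 + 45.9 + 40.5 + 45.7 + 47.4 + 45.9 + 46.1 + 51.2)/8 = 45.8750
Σ_{t=1}^{6}(x_t−x̄)(x_{t+2}−x̄) = 0.7363
γ_2 = 0.7363 / 8 = 0.092

0.092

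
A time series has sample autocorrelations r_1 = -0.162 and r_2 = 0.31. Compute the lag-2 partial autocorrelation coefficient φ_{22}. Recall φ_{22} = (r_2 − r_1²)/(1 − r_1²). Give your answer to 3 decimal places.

0.291

φ_{22} = (r_2 − r_1²) / (1 − r_1²)
r_1² = (-0.162)² = 0.026244
Numerator = 0.31 − 0.0262 = 0.2838; denominator = 1 − 0.0262 = 0.9738
φ_{22} = 0.2838 / 0.9738 = 0.291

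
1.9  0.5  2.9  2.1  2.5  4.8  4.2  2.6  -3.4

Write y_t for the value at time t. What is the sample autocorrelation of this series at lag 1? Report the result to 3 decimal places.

0.099

Mean ȳ = (1.9 + 0.5 + 2.9 + 2.1 + 2.5 + 4.8 + 4.2 + 2.6 − 3.4)/9 = 2.0111
Numerator Σ_{t=1}^{8}(y_t−ȳ)(y_{t+1}−ȳ) = 4.5177
Denominator Σ(y_t−ȳ)² = 45.5289
r_1 = 4.5177 / 45.5289 = 0.099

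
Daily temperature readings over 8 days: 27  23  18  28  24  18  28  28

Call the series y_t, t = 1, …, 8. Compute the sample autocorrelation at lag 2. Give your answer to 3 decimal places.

-0.526

Mean ȳ = (27 + 23 + 18 + 28 + 24 + 18 + 28 + 28)/8 = 24.2500
Deviations from mean: 2.7500, -1.2500, -6.2500, 3.7500, -0.2500, -6.2500, 3.7500, 3.7500
Numerator Σ_{t=1}^{6}(y_t−ȳ)(y_{t+2}−ȳ) = -68.1250
Denominator Σ(y_t−ȳ)² = 129.5000
r_2 = -68.1250 / 129.5000 = -0.526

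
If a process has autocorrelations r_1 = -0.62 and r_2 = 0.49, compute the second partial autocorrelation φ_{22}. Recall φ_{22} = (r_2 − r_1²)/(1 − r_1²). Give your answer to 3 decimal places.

0.172

φ_{22} = (r_2 − r_1²) / (1 − r_1²)
r_1² = (-0.62)² = 0.3844
Numerator = 0.49 − 0.3844 = 0.1056; denominator = 1 − 0.3844 = 0.6156
φ_{22} = 0.1056 / 0.6156 = 0.172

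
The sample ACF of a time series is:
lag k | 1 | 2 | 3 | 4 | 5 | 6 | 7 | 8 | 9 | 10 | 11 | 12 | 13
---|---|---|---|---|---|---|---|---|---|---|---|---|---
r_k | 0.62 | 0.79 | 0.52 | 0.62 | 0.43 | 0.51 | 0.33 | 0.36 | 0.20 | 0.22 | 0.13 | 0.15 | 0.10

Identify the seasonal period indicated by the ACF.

2

The largest autocorrelation is r_2 = 0.79; the remaining lags stay at or below 0.62.
The dominant spike at lag 2 indicates a seasonal period of 2.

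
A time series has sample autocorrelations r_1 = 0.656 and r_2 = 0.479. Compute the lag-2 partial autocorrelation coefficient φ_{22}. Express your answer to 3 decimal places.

φ_{22} = (r_2 − r_1²) / (1 − r_1²)
r_1² = (0.656)² = 0.430336
Numerator = 0.479 − 0.4303 = 0.0487; denominator = 1 − 0.4303 = 0.5697
φ_{22} = 0.0487 / 0.5697 = 0.085

0.085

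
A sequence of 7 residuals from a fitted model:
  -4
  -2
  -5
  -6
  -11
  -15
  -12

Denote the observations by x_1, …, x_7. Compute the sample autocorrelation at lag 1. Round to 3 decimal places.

Mean x̄ = (-4 − 2 − 5 − 6 − 11 − 15 − 12)/7 = -7.8571
Deviations from mean: 3.8571, 5.8571, 2.8571, 1.8571, -3.1429, -7.1429, -4.1429
Σ(x_t−x̄)(x_{t+1}−x̄) = (22.5918) + (16.7347) + (5.3061) + (-5.8367) + (22.4490) + (29.5918) = 90.8367
Denominator Σ(x_t−x̄)² = 138.8571
r_1 = 90.8367 / 138.8571 = 0.654

0.654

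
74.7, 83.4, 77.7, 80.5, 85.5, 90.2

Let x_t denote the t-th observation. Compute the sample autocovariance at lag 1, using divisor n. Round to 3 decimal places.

2.277

Mean x̄ = (74.7 + 83.4 + 77.7 + 80.5 + 85.5 + 90.2)/6 = 82.0000
Deviations: -7.3000, 1.4000, -4.3000, -1.5000, 3.5000, 8.2000
Σ_{t=1}^{5}(x_t−x̄)(x_{t+1}−x̄) = 13.6600
γ_1 = 13.6600 / 6 = 2.277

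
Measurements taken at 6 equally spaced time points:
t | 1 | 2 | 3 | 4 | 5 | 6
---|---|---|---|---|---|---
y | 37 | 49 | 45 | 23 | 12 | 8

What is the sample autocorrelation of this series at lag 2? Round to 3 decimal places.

Mean ȳ = (37 + 49 + 45 + 23 + 12 + 8)/6 = 29.0000
Deviations from mean: 8.0000, 20.0000, 16.0000, -6.0000, -17.0000, -21.0000
Numerator Σ_{t=1}^{4}(y_t−ȳ)(y_{t+2}−ȳ) = -138.0000
Denominator Σ(y_t−ȳ)² = 1486.0000
r_2 = -138.0000 / 1486.0000 = -0.093

-0.093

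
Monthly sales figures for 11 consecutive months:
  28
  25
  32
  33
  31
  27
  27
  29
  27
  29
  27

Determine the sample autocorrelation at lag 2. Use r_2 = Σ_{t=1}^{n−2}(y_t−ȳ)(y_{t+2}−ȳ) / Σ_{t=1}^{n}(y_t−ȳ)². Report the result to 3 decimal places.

-0.267

Mean ȳ = (28 + 25 + 32 + 33 + 31 + 27 + 27 + 29 + 27 + 29 + 27)/11 = 28.6364
Numerator Σ_{t=1}^{9}(y_t−ȳ)(y_{t+2}−ȳ) = -16.1736
Denominator Σ(y_t−ȳ)² = 60.5455
r_2 = -16.1736 / 60.5455 = -0.267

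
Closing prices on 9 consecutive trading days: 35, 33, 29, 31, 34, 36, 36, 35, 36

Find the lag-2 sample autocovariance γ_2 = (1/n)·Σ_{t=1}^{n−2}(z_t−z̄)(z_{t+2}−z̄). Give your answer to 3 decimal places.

-0.274

Mean z̄ = (35 + 33 + 29 + 31 + 34 + 36 + 36 + 35 + 36)/9 = 33.8889
Σ_{t=1}^{7}(z_t−z̄)(z_{t+2}−z̄) = -2.4691
γ_2 = -2.4691 / 9 = -0.274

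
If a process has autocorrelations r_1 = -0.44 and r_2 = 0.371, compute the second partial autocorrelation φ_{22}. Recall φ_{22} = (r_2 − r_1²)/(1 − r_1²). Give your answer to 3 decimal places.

φ_{22} = (r_2 − r_1²) / (1 − r_1²)
r_1² = (-0.44)² = 0.1936
Numerator = 0.371 − 0.1936 = 0.1774; denominator = 1 − 0.1936 = 0.8064
φ_{22} = 0.1774 / 0.8064 = 0.220

0.220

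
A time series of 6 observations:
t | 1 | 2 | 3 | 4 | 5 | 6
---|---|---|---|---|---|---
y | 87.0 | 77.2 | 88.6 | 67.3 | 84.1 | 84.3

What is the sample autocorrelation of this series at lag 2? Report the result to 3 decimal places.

0.248

Mean ȳ = (87.0 + 77.2 + 88.6 + 67.3 + 84.1 + 84.3)/6 = 81.4167
Numerator Σ_{t=1}^{4}(y_t−ȳ)(y_{t+2}−ȳ) = 78.2044
Denominator Σ(y_t−ȳ)² = 315.3483
r_2 = 78.2044 / 315.3483 = 0.248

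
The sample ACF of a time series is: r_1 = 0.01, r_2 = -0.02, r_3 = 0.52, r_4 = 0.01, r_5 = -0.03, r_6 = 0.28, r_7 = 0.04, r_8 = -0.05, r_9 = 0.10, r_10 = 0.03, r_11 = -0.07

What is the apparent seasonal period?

3

The largest autocorrelation is r_3 = 0.52, with a weaker echo at lag 6 (0.28); the remaining lags stay at or below 0.10.
The dominant spike at lag 3 indicates a seasonal period of 3.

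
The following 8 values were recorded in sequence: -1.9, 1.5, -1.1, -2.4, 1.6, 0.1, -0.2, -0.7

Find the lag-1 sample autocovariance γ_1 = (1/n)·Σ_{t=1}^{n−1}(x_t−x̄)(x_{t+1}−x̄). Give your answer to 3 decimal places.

Mean x̄ = (-1.9 + 1.5 − 1.1 − 2.4 + 1.6 + 0.1 − 0.2 − 0.7)/8 = -0.3875
Deviations: -1.5125, 1.8875, -0.7125, -2.0125, 1.9875, 0.4875, 0.1875, -0.3125
Σ_{t=1}^{7}(x_t−x̄)(x_{t+1}−x̄) = -5.7639
γ_1 = -5.7639 / 8 = -0.720

-0.720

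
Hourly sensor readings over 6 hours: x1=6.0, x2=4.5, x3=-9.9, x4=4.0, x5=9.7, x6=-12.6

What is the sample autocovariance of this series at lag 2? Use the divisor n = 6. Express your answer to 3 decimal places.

Mean x̄ = (6.0 + 4.5 − 9.9 + 4.0 + 9.7 − 12.6)/6 = 0.2833
Deviations: 5.7167, 4.2167, -10.1833, 3.7167, 9.4167, -12.8833
Σ_{t=1}^{4}(x_t−x̄)(x_{t+2}−x̄) = -186.3189
γ_2 = -186.3189 / 6 = -31.053

-31.053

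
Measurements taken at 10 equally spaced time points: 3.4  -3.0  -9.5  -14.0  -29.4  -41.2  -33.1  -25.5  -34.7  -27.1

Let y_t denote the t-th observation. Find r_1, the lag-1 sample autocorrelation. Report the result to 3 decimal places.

Mean ȳ = (3.4 − 3.0 − 9.5 − 14.0 − 29.4 − 41.2 − 33.1 − 25.5 − 34.7 − 27.1)/10 = -21.4100
Numerator Σ_{t=1}^{9}(y_t−ȳ)(y_{t+1}−ȳ) = 1272.3179
Denominator Σ(y_t−ȳ)² = 1969.0890
r_1 = 1272.3179 / 1969.0890 = 0.646

0.646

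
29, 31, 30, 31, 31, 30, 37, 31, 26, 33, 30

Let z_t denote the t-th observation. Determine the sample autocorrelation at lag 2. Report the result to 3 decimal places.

Mean z̄ = (29 + 31 + 30 + 31 + 31 + 30 + 37 + 31 + 26 + 33 + 30)/11 = 30.8182
Numerator Σ_{t=1}^{9}(z_t−z̄)(z_{t+2}−z̄) = -23.2479
Denominator Σ(z_t−z̄)² = 71.6364
r_2 = -23.2479 / 71.6364 = -0.325

-0.325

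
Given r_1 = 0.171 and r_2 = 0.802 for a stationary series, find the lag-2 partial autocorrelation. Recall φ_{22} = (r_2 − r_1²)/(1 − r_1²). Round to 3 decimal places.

φ_{22} = (r_2 − r_1²) / (1 − r_1²)
r_1² = (0.171)² = 0.029241
Numerator = 0.802 − 0.0292 = 0.7728; denominator = 1 − 0.0292 = 0.9708
φ_{22} = 0.7728 / 0.9708 = 0.796

0.796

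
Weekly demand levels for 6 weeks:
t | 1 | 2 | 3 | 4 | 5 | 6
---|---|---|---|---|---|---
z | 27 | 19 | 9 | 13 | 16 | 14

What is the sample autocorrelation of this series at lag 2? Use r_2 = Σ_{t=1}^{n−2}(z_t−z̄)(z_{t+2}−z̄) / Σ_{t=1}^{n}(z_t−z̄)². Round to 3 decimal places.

Mean z̄ = (27 + 19 + 9 + 13 + 16 + 14)/6 = 16.3333
Deviations from mean: 10.6667, 2.6667, -7.3333, -3.3333, -0.3333, -2.3333
Numerator Σ_{t=1}^{4}(z_t−z̄)(z_{t+2}−z̄) = -76.8889
Denominator Σ(z_t−z̄)² = 191.3333
r_2 = -76.8889 / 191.3333 = -0.402

-0.402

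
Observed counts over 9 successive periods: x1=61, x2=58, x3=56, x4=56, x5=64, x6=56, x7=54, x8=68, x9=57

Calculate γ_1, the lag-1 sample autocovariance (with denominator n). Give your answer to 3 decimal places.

Mean x̄ = (61 + 58 + 56 + 56 + 64 + 56 + 54 + 68 + 57)/9 = 58.8889
Σ_{t=1}^{8}(x_t−x̄)(x_{t+1}−x̄) = -68.1235
γ_1 = -68.1235 / 9 = -7.569

-7.569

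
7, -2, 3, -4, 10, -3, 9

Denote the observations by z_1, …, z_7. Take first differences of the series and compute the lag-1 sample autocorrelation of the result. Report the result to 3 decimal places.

-0.778

First differences Δz: -9, 5, -7, 14, -13, 12
Mean of differences = 0.3333
Numerator Σ(Δz_t−Δz̄)(Δz_{t+1}−Δz̄) = -515.7778
Denominator Σ(Δz_t−Δz̄)² = 663.3333
r_1(Δz) = -515.7778 / 663.3333 = -0.778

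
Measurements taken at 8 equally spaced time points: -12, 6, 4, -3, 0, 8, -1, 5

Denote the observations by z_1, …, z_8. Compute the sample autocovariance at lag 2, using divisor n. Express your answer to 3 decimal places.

-7.426

Mean z̄ = (-12 + 6 + 4 − 3 + 0 + 8 − 1 + 5)/8 = 0.8750
Σ_{t=1}^{6}(z_t−z̄)(z_{t+2}−z̄) = -59.4063
γ_2 = -59.4063 / 8 = -7.426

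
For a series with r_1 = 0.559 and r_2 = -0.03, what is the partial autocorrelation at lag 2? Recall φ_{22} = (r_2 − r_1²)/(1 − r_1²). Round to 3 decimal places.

φ_{22} = (r_2 − r_1²) / (1 − r_1²)
r_1² = (0.559)² = 0.312481
Numerator = -0.03 − 0.3125 = -0.3425; denominator = 1 − 0.3125 = 0.6875
φ_{22} = -0.3425 / 0.6875 = -0.498

-0.498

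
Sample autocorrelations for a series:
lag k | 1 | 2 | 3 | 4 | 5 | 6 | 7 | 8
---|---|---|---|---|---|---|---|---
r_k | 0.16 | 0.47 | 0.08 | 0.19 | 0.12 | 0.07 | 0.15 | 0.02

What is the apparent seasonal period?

2

The largest autocorrelation is r_2 = 0.47, with a weaker echo at lag 4 (0.19); the remaining lags stay at or below 0.16.
The dominant spike at lag 2 indicates a seasonal period of 2.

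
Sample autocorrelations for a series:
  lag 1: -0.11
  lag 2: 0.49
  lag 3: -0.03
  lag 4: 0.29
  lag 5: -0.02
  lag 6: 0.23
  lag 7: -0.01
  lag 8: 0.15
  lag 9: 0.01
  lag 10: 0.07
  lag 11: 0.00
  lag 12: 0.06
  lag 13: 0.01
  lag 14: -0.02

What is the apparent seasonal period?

2

The largest autocorrelation is r_2 = 0.49, with weaker echoes at lags 4 (0.29), 6 (0.23) and 8 (0.15); the remaining lags stay at or below 0.07.
The dominant spike at lag 2 indicates a seasonal period of 2.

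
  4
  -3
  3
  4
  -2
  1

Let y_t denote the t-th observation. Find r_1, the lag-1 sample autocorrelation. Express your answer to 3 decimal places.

-0.485

Mean ȳ = (4 − 3 + 3 + 4 − 2 + 1)/6 = 1.1667
Σ(y_t−ȳ)(y_{t+1}−ȳ) = (-11.8056) + (-7.6389) + (5.1944) + (-8.9722) + (0.5278) = -22.6944
Denominator Σ(y_t−ȳ)² = 46.8333
r_1 = -22.6944 / 46.8333 = -0.485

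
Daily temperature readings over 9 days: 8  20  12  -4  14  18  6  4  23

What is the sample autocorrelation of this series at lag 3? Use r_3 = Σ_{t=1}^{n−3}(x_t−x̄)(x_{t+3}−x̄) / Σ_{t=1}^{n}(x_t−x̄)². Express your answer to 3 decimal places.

Mean x̄ = (8 + 20 + 12 − 4 + 14 + 18 + 6 + 4 + 23)/9 = 11.2222
Σ(x_t−x̄)(x_{t+3}−x̄) = (49.0494) + (24.3827) + (5.2716) + (79.4938) + (-20.0617) + (79.8272) = 217.9630
Denominator Σ(x_t−x̄)² = 591.5556
r_3 = 217.9630 / 591.5556 = 0.368

0.368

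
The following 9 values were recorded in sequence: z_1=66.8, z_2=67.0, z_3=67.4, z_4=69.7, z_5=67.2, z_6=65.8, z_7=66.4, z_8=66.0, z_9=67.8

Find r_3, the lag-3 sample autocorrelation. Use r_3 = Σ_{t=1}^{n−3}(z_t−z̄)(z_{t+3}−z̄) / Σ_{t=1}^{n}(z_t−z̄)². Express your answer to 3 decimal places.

-0.374

Mean z̄ = (66.8 + 67.0 + 67.4 + 69.7 + 67.2 + 65.8 + 66.4 + 66.0 + 67.8)/9 = 67.1222
Σ(z_t−z̄)(z_{t+3}−z̄) = (-0.8306) + (-0.0095) + (-0.3673) + (-1.8617) + (-0.0873) + (-0.8962) = -4.0526
Denominator Σ(z_t−z̄)² = 10.8356
r_3 = -4.0526 / 10.8356 = -0.374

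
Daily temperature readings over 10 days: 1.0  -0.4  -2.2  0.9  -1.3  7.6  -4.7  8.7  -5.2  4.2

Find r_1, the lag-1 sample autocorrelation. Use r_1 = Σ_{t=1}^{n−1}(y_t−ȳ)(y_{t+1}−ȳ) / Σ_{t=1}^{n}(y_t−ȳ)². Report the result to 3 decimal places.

Mean ȳ = (1.0 − 0.4 − 2.2 + 0.9 − 1.3 + 7.6 − 4.7 + 8.7 − 5.2 + 4.2)/10 = 0.8600
Numerator Σ_{t=1}^{9}(y_t−ȳ)(y_{t+1}−ȳ) = -159.9036
Denominator Σ(y_t−ȳ)² = 201.3240
r_1 = -159.9036 / 201.3240 = -0.794

-0.794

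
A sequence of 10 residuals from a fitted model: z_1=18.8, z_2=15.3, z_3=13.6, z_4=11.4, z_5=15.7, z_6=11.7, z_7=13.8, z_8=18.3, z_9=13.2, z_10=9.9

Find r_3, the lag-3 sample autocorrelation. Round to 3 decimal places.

Mean z̄ = (18.8 + 15.3 + 13.6 + 11.4 + 15.7 + 11.7 + 13.8 + 18.3 + 13.2 + 9.9)/10 = 14.1700
Σ(z_t−z̄)(z_{t+3}−z̄) = (-12.8251) + (1.7289) + (1.4079) + (1.0249) + (6.3189) + (2.3959) + (1.5799) = 1.6313
Denominator Σ(z_t−z̄)² = 75.5210
r_3 = 1.6313 / 75.5210 = 0.022

0.022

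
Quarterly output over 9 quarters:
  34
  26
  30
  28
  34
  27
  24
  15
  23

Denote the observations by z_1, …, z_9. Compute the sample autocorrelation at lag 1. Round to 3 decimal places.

Mean z̄ = (34 + 26 + 30 + 28 + 34 + 27 + 24 + 15 + 23)/9 = 26.7778
Numerator Σ_{t=1}^{8}(z_t−z̄)(z_{t+1}−z̄) = 82.8395
Denominator Σ(z_t−z̄)² = 277.5556
r_1 = 82.8395 / 277.5556 = 0.298

0.298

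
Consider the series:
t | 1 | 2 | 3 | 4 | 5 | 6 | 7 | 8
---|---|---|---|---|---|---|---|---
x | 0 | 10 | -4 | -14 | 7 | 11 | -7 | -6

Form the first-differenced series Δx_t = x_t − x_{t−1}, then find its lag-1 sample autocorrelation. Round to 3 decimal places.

First differences Δx: 10, -14, -10, 21, 4, -18, 1
Mean of differences = -0.8571
Numerator Σ(Δx_t−Δx̄)(Δx_{t+1}−Δx̄) = -231.3061
Denominator Σ(Δx_t−Δx̄)² = 1172.8571
r_1(Δx) = -231.3061 / 1172.8571 = -0.197

-0.197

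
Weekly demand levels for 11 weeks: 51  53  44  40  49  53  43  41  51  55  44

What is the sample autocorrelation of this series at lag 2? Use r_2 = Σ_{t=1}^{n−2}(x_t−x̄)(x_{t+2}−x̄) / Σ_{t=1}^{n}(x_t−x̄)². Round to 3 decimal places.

-0.760

Mean x̄ = (51 + 53 + 44 + 40 + 49 + 53 + 43 + 41 + 51 + 55 + 44)/11 = 47.6364
Numerator Σ_{t=1}^{9}(x_t−x̄)(x_{t+2}−x̄) = -217.7190
Denominator Σ(x_t−x̄)² = 286.5455
r_2 = -217.7190 / 286.5455 = -0.760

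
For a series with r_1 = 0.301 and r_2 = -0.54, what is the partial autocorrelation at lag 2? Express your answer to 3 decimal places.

φ_{22} = (r_2 − r_1²) / (1 − r_1²)
r_1² = (0.301)² = 0.090601
Numerator = -0.54 − 0.0906 = -0.6306; denominator = 1 − 0.0906 = 0.9094
φ_{22} = -0.6306 / 0.9094 = -0.693

-0.693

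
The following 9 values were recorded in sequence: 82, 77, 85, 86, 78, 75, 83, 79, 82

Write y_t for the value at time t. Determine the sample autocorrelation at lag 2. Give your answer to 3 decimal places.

-0.445

Mean ȳ = (82 + 77 + 85 + 86 + 78 + 75 + 83 + 79 + 82)/9 = 80.7778
Σ(y_t−ȳ)(y_{t+2}−ȳ) = (5.1605) + (-19.7284) + (-11.7284) + (-30.1728) + (-6.1728) + (10.2716) + (2.7160) = -49.6543
Denominator Σ(y_t−ȳ)² = 111.5556
r_2 = -49.6543 / 111.5556 = -0.445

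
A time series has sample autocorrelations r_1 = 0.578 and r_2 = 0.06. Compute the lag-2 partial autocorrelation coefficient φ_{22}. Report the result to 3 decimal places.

-0.412

φ_{22} = (r_2 − r_1²) / (1 − r_1²)
r_1² = (0.578)² = 0.334084
Numerator = 0.06 − 0.3341 = -0.2741; denominator = 1 − 0.3341 = 0.6659
φ_{22} = -0.2741 / 0.6659 = -0.412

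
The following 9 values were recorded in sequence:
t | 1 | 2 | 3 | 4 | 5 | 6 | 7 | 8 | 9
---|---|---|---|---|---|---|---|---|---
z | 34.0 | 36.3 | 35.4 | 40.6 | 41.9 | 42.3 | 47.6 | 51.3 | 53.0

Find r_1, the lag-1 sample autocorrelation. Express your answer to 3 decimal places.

Mean z̄ = (34.0 + 36.3 + 35.4 + 40.6 + 41.9 + 42.3 + 47.6 + 51.3 + 53.0)/9 = 42.4889
Numerator Σ_{t=1}^{8}(z_t−z̄)(z_{t+1}−z̄) = 247.7065
Denominator Σ(z_t−z̄)² = 378.8089
r_1 = 247.7065 / 378.8089 = 0.654

0.654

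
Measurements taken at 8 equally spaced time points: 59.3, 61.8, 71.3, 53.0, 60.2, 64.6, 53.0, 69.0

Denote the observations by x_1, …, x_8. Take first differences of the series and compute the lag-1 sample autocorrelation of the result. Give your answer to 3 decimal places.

-0.542

First differences Δx: 2.5, 9.5, -18.3, 7.2, 4.4, -11.6, 16.0
Mean of differences = 1.3857
Numerator Σ(Δx_t−Δx̄)(Δx_{t+1}−Δx̄) = -476.5459
Denominator Σ(Δx_t−Δx̄)² = 879.7086
r_1(Δx) = -476.5459 / 879.7086 = -0.542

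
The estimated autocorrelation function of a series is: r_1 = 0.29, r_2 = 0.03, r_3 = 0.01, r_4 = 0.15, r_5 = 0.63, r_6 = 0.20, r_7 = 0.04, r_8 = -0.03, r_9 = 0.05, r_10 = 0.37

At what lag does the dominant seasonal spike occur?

The largest autocorrelation is r_5 = 0.63, with a weaker echo at lag 10 (0.37); the remaining lags stay at or below 0.29. The elevated value at lag 1 (0.29), dropping to 0.03 at lag 2, reflects decaying short-term dependence rather than seasonality.
The dominant spike at lag 5 indicates a seasonal period of 5.

5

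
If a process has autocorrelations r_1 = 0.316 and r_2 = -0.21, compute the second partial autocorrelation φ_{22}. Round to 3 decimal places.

-0.344

φ_{22} = (r_2 − r_1²) / (1 − r_1²)
r_1² = (0.316)² = 0.099856
Numerator = -0.21 − 0.0999 = -0.3099; denominator = 1 − 0.0999 = 0.9001
φ_{22} = -0.3099 / 0.9001 = -0.344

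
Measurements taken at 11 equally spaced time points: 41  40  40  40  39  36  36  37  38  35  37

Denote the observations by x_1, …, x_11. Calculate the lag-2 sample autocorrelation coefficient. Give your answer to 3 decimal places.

Mean x̄ = (41 + 40 + 40 + 40 + 39 + 36 + 36 + 37 + 38 + 35 + 37)/11 = 38.0909
Numerator Σ_{t=1}^{9}(x_t−x̄)(x_{t+2}−x̄) = 10.9835
Denominator Σ(x_t−x̄)² = 40.9091
r_2 = 10.9835 / 40.9091 = 0.268

0.268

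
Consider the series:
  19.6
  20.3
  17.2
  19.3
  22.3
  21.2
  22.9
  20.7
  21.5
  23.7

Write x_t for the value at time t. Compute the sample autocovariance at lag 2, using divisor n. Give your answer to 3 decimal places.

0.343

Mean x̄ = (19.6 + 20.3 + 17.2 + 19.3 + 22.3 + 21.2 + 22.9 + 20.7 + 21.5 + 23.7)/10 = 20.8700
Σ_{t=1}^{8}(x_t−x̄)(x_{t+2}−x̄) = 3.4342
γ_2 = 3.4342 / 10 = 0.343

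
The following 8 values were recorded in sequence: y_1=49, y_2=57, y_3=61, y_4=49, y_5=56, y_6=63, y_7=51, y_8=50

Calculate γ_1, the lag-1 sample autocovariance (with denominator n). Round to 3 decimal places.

Mean ȳ = (49 + 57 + 61 + 49 + 56 + 63 + 51 + 50)/8 = 54.5000
Σ_{t=1}^{7}(y_t−ȳ)(y_{t+1}−ȳ) = -42.7500
γ_1 = -42.7500 / 8 = -5.344

-5.344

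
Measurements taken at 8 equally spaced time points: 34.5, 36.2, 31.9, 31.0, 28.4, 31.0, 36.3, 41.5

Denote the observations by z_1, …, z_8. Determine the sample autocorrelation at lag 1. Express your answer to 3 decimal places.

0.377

Mean z̄ = (34.5 + 36.2 + 31.9 + 31.0 + 28.4 + 31.0 + 36.3 + 41.5)/8 = 33.8500
Deviations from mean: 0.6500, 2.3500, -1.9500, -2.8500, -5.4500, -2.8500, 2.4500, 7.6500
Σ(z_t−z̄)(z_{t+1}−z̄) = (1.5275) + (-4.5825) + (5.5575) + (15.5325) + (15.5325) + (-6.9825) + (18.7425) = 45.3275
Denominator Σ(z_t−z̄)² = 120.2200
r_1 = 45.3275 / 120.2200 = 0.377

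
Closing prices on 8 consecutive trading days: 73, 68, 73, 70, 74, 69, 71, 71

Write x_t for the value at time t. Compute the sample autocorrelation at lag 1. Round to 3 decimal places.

Mean x̄ = (73 + 68 + 73 + 70 + 74 + 69 + 71 + 71)/8 = 71.1250
Deviations from mean: 1.8750, -3.1250, 1.8750, -1.1250, 2.8750, -2.1250, -0.1250, -0.1250
Numerator Σ_{t=1}^{7}(x_t−x̄)(x_{t+1}−x̄) = -22.8906
Denominator Σ(x_t−x̄)² = 30.8750
r_1 = -22.8906 / 30.8750 = -0.741

-0.741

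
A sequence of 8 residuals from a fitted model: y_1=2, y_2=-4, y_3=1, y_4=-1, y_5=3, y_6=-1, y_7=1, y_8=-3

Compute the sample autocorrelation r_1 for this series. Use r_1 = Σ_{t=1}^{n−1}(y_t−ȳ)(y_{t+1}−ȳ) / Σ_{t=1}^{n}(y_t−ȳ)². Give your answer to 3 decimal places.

Mean ȳ = (2 − 4 + 1 − 1 + 3 − 1 + 1 − 3)/8 = -0.2500
Σ(y_t−ȳ)(y_{t+1}−ȳ) = (-8.4375) + (-4.6875) + (-0.9375) + (-2.4375) + (-2.4375) + (-0.9375) + (-3.4375) = -23.3125
Denominator Σ(y_t−ȳ)² = 41.5000
r_1 = -23.3125 / 41.5000 = -0.562

-0.562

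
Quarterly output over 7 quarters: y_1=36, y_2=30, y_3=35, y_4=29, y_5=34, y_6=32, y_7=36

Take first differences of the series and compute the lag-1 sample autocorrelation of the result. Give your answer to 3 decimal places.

First differences Δy: -6, 5, -6, 5, -2, 4
Mean of differences = 0.0000
Numerator Σ(Δy_t−Δȳ)(Δy_{t+1}−Δȳ) = -108.0000
Denominator Σ(Δy_t−Δȳ)² = 142.0000
r_1(Δy) = -108.0000 / 142.0000 = -0.761

-0.761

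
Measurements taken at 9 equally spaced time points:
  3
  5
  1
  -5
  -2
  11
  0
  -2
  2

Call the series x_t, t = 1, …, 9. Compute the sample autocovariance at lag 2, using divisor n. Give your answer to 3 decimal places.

-12.488

Mean x̄ = (3 + 5 + 1 − 5 − 2 + 11 + 0 − 2 + 2)/9 = 1.4444
Σ_{t=1}^{7}(x_t−x̄)(x_{t+2}−x̄) = -112.3951
γ_2 = -112.3951 / 9 = -12.488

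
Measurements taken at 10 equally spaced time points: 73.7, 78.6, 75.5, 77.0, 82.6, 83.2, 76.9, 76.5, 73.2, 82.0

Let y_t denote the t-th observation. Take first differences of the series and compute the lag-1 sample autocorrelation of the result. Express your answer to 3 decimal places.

First differences Δy: 4.9, -3.1, 1.5, 5.6, 0.6, -6.3, -0.4, -3.3, 8.8
Mean of differences = 0.9222
Numerator Σ(Δy_t−Δȳ)(Δy_{t+1}−Δȳ) = -32.9305
Denominator Σ(Δy_t−Δȳ)² = 188.1156
r_1(Δy) = -32.9305 / 188.1156 = -0.175

-0.175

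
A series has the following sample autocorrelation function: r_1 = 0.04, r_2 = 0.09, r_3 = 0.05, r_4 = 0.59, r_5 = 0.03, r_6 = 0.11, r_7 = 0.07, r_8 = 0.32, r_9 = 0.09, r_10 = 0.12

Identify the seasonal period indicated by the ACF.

4

The largest autocorrelation is r_4 = 0.59, with a weaker echo at lag 8 (0.32); the remaining lags stay at or below 0.12.
The dominant spike at lag 4 indicates a seasonal period of 4.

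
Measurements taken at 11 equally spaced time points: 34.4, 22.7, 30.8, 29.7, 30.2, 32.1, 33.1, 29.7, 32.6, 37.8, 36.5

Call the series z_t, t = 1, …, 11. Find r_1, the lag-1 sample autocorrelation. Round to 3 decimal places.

Mean z̄ = (34.4 + 22.7 + 30.8 + 29.7 + 30.2 + 32.1 + 33.1 + 29.7 + 32.6 + 37.8 + 36.5)/11 = 31.7818
Numerator Σ_{t=1}^{10}(z_t−z̄)(z_{t+1}−z̄) = 19.2633
Denominator Σ(z_t−z̄)² = 162.4564
r_1 = 19.2633 / 162.4564 = 0.119

0.119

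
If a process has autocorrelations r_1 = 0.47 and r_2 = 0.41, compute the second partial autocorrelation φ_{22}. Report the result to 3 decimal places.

φ_{22} = (r_2 − r_1²) / (1 − r_1²)
r_1² = (0.47)² = 0.2209
Numerator = 0.41 − 0.2209 = 0.1891; denominator = 1 − 0.2209 = 0.7791
φ_{22} = 0.1891 / 0.7791 = 0.243

0.243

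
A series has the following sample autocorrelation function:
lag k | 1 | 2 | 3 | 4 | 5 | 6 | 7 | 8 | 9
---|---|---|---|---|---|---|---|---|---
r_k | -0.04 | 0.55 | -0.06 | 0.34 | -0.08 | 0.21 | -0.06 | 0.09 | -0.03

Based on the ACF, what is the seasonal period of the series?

The largest autocorrelation is r_2 = 0.55, with weaker echoes at lags 4 (0.34) and 6 (0.21); the remaining lags stay at or below 0.09.
The dominant spike at lag 2 indicates a seasonal period of 2.

2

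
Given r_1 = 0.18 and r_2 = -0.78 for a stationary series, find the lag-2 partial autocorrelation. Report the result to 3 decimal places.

-0.840

φ_{22} = (r_2 − r_1²) / (1 − r_1²)
r_1² = (0.18)² = 0.0324
Numerator = -0.78 − 0.0324 = -0.8124; denominator = 1 − 0.0324 = 0.9676
φ_{22} = -0.8124 / 0.9676 = -0.840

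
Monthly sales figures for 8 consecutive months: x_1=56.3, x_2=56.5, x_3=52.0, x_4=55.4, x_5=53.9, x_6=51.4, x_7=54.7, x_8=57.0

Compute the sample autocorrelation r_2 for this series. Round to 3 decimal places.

-0.366

Mean x̄ = (56.3 + 56.5 + 52.0 + 55.4 + 53.9 + 51.4 + 54.7 + 57.0)/8 = 54.6500
Deviations from mean: 1.6500, 1.8500, -2.6500, 0.7500, -0.7500, -3.2500, 0.0500, 2.3500
Numerator Σ_{t=1}^{6}(x_t−x̄)(x_{t+2}−x̄) = -11.1100
Denominator Σ(x_t−x̄)² = 30.3800
r_2 = -11.1100 / 30.3800 = -0.366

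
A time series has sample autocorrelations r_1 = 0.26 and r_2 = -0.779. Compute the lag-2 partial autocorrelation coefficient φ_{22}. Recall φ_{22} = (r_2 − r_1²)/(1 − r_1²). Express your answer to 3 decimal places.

φ_{22} = (r_2 − r_1²) / (1 − r_1²)
r_1² = (0.26)² = 0.0676
Numerator = -0.779 − 0.0676 = -0.8466; denominator = 1 − 0.0676 = 0.9324
φ_{22} = -0.8466 / 0.9324 = -0.908

-0.908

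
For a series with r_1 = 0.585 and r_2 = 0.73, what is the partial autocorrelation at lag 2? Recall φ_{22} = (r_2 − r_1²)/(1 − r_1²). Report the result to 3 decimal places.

0.590

φ_{22} = (r_2 − r_1²) / (1 − r_1²)
r_1² = (0.585)² = 0.342225
Numerator = 0.73 − 0.3422 = 0.3878; denominator = 1 − 0.3422 = 0.6578
φ_{22} = 0.3878 / 0.6578 = 0.590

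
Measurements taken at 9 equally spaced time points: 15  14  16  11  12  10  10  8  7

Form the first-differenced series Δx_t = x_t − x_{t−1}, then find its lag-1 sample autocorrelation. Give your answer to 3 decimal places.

-0.750

First differences Δx: -1, 2, -5, 1, -2, 0, -2, -1
Mean of differences = -1.0000
Numerator Σ(Δx_t−Δx̄)(Δx_{t+1}−Δx̄) = -24.0000
Denominator Σ(Δx_t−Δx̄)² = 32.0000
r_1(Δx) = -24.0000 / 32.0000 = -0.750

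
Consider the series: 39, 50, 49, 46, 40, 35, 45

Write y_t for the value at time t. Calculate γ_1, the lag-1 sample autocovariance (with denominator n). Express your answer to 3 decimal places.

Mean ȳ = (39 + 50 + 49 + 46 + 40 + 35 + 45)/7 = 43.4286
Σ_{t=1}^{6}(y_t−ȳ)(y_{t+1}−ȳ) = 28.6735
γ_1 = 28.6735 / 7 = 4.096

4.096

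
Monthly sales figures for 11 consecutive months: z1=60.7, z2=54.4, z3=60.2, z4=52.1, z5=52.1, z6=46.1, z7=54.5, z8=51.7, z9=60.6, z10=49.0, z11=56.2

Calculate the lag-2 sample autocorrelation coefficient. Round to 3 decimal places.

0.392

Mean z̄ = (60.7 + 54.4 + 60.2 + 52.1 + 52.1 + 46.1 + 54.5 + 51.7 + 60.6 + 49.0 + 56.2)/11 = 54.3273
Numerator Σ_{t=1}^{9}(z_t−z̄)(z_{t+2}−z̄) = 90.5649
Denominator Σ(z_t−z̄)² = 230.8818
r_2 = 90.5649 / 230.8818 = 0.392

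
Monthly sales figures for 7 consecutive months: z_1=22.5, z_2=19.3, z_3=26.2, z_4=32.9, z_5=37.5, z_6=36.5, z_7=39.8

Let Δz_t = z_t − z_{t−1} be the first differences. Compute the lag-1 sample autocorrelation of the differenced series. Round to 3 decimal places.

-0.126

First differences Δz: -3.2, 6.9, 6.7, 4.6, -1.0, 3.3
Mean of differences = 2.8833
Numerator Σ(Δz_t−Δz̄)(Δz_{t+1}−Δz̄) = -10.8369
Denominator Σ(Δz_t−Δz̄)² = 85.9083
r_1(Δz) = -10.8369 / 85.9083 = -0.126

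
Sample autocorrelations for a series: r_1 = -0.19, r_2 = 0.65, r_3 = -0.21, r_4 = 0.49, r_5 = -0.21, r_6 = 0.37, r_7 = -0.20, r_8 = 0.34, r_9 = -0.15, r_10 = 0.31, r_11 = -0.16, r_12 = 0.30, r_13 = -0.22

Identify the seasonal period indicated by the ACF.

The largest autocorrelation is r_2 = 0.65, with weaker echoes at lags 4 (0.49), 6 (0.37), 8 (0.34), 10 (0.31) and 12 (0.30); the remaining lags stay at or below -0.15.
The dominant spike at lag 2 indicates a seasonal period of 2.

2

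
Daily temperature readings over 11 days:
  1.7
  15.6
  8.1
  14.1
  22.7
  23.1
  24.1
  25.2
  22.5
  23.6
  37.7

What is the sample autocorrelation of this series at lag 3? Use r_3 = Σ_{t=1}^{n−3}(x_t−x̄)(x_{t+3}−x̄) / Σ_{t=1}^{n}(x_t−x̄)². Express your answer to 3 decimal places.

Mean x̄ = (1.7 + 15.6 + 8.1 + 14.1 + 22.7 + 23.1 + 24.1 + 25.2 + 22.5 + 23.6 + 37.7)/11 = 19.8545
Numerator Σ_{t=1}^{8}(x_t−x̄)(x_{t+3}−x̄) = 164.8747
Denominator Σ(x_t−x̄)² = 923.6873
r_3 = 164.8747 / 923.6873 = 0.178

0.178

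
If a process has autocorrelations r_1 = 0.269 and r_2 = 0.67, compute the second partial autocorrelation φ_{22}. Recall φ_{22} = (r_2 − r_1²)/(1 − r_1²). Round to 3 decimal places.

φ_{22} = (r_2 − r_1²) / (1 − r_1²)
r_1² = (0.269)² = 0.072361
Numerator = 0.67 − 0.0724 = 0.5976; denominator = 1 − 0.0724 = 0.9276
φ_{22} = 0.5976 / 0.9276 = 0.644

0.644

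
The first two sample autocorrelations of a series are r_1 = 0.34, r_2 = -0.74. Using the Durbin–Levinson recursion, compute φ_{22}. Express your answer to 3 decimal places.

-0.967

φ_{22} = (r_2 − r_1²) / (1 − r_1²)
r_1² = (0.34)² = 0.1156
Numerator = -0.74 − 0.1156 = -0.8556; denominator = 1 − 0.1156 = 0.8844
φ_{22} = -0.8556 / 0.8844 = -0.967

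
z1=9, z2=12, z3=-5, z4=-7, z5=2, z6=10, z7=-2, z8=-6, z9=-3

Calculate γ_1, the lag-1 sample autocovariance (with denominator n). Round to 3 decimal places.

Mean z̄ = (9 + 12 − 5 − 7 + 2 + 10 − 2 − 6 − 3)/9 = 1.1111
Σ_{t=1}^{8}(z_t−z̄)(z_{t+1}−z̄) = 93.3210
γ_1 = 93.3210 / 9 = 10.369

10.369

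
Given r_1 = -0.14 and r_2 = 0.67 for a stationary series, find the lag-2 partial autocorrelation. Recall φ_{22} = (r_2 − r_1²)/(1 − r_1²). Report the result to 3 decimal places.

0.663

φ_{22} = (r_2 − r_1²) / (1 − r_1²)
r_1² = (-0.14)² = 0.0196
Numerator = 0.67 − 0.0196 = 0.6504; denominator = 1 − 0.0196 = 0.9804
φ_{22} = 0.6504 / 0.9804 = 0.663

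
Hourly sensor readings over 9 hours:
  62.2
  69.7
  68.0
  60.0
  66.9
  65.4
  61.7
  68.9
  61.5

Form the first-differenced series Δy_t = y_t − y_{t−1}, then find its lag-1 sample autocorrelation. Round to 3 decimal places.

First differences Δy: 7.5, -1.7, -8.0, 6.9, -1.5, -3.7, 7.2, -7.4
Mean of differences = -0.0875
Numerator Σ(Δy_t−Δȳ)(Δy_{t+1}−Δȳ) = -139.1477
Denominator Σ(Δy_t−Δȳ)² = 293.2288
r_1(Δy) = -139.1477 / 293.2288 = -0.475

-0.475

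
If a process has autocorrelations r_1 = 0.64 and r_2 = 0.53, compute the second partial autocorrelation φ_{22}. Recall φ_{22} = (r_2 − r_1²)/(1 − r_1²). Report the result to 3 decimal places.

0.204

φ_{22} = (r_2 − r_1²) / (1 − r_1²)
r_1² = (0.64)² = 0.4096
Numerator = 0.53 − 0.4096 = 0.1204; denominator = 1 − 0.4096 = 0.5904
φ_{22} = 0.1204 / 0.5904 = 0.204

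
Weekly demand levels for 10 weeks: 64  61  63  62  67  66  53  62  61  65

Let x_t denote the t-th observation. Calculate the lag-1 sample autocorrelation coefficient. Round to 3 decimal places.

-0.160

Mean x̄ = (64 + 61 + 63 + 62 + 67 + 66 + 53 + 62 + 61 + 65)/10 = 62.4000
Numerator Σ_{t=1}^{9}(x_t−x̄)(x_{t+1}−x̄) = -21.7600
Denominator Σ(x_t−x̄)² = 136.4000
r_1 = -21.7600 / 136.4000 = -0.160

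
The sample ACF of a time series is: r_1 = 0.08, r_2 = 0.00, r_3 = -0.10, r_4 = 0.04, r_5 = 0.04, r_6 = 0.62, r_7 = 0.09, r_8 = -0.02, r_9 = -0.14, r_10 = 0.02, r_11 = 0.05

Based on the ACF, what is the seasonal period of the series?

6

The largest autocorrelation is r_6 = 0.62; the remaining lags stay at or below 0.09.
The dominant spike at lag 6 indicates a seasonal period of 6.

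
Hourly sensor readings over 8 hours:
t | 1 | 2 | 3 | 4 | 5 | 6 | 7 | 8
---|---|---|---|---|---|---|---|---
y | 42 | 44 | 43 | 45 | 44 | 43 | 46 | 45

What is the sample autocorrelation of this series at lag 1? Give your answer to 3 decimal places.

Mean ȳ = (42 + 44 + 43 + 45 + 44 + 43 + 46 + 45)/8 = 44.0000
Deviations from mean: -2.0000, 0.0000, -1.0000, 1.0000, 0.0000, -1.0000, 2.0000, 1.0000
Numerator Σ_{t=1}^{7}(y_t−ȳ)(y_{t+1}−ȳ) = -1.0000
Denominator Σ(y_t−ȳ)² = 12.0000
r_1 = -1.0000 / 12.0000 = -0.083

-0.083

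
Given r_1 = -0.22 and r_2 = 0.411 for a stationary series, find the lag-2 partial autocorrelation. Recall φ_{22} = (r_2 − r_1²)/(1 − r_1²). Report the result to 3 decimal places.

0.381

φ_{22} = (r_2 − r_1²) / (1 − r_1²)
r_1² = (-0.22)² = 0.0484
Numerator = 0.411 − 0.0484 = 0.3626; denominator = 1 − 0.0484 = 0.9516
φ_{22} = 0.3626 / 0.9516 = 0.381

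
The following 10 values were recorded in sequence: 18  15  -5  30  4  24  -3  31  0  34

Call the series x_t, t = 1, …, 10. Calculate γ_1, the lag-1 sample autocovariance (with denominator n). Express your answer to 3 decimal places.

Mean x̄ = (18 + 15 − 5 + 30 + 4 + 24 − 3 + 31 + 0 + 34)/10 = 14.8000
Σ_{t=1}^{9}(x_t−x̄)(x_{t+1}−x̄) = -1543.8400
γ_1 = -1543.8400 / 10 = -154.384

-154.384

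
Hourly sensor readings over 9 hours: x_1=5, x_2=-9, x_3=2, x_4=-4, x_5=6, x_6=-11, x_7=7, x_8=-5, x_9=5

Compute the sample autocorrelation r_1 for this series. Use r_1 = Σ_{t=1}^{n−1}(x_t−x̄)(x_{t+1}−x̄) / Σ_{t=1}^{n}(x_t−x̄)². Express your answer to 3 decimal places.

-0.801

Mean x̄ = (5 − 9 + 2 − 4 + 6 − 11 + 7 − 5 + 5)/9 = -0.4444
Numerator Σ_{t=1}^{8}(x_t−x̄)(x_{t+1}−x̄) = -304.4198
Denominator Σ(x_t−x̄)² = 380.2222
r_1 = -304.4198 / 380.2222 = -0.801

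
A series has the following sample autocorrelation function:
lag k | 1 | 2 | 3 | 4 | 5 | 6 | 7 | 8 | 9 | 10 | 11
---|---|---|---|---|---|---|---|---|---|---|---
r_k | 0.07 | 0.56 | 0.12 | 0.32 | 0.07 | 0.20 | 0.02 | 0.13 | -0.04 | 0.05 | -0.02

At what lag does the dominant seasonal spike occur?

The largest autocorrelation is r_2 = 0.56, with weaker echoes at lags 4 (0.32) and 6 (0.20); the remaining lags stay at or below 0.13.
The dominant spike at lag 2 indicates a seasonal period of 2.

2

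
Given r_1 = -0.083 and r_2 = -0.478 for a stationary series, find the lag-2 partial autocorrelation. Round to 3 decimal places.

-0.488

φ_{22} = (r_2 − r_1²) / (1 − r_1²)
r_1² = (-0.083)² = 0.006889
Numerator = -0.478 − 0.0069 = -0.4849; denominator = 1 − 0.0069 = 0.9931
φ_{22} = -0.4849 / 0.9931 = -0.488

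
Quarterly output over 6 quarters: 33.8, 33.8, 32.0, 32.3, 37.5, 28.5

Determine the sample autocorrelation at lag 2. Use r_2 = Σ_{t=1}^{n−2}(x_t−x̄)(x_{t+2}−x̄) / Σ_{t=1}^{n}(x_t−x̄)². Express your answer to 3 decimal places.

Mean x̄ = (33.8 + 33.8 + 32.0 + 32.3 + 37.5 + 28.5)/6 = 32.9833
Σ(x_t−x̄)(x_{t+2}−x̄) = (-0.8031) + (-0.5581) + (-4.4414) + (3.0636) = -2.7389
Denominator Σ(x_t−x̄)² = 43.2683
r_2 = -2.7389 / 43.2683 = -0.063

-0.063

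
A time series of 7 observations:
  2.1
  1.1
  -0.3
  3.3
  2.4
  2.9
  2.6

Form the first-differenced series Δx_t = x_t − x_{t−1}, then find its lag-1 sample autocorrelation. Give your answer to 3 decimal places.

First differences Δx: -1.0, -1.4, 3.6, -0.9, 0.5, -0.3
Mean of differences = 0.0833
Numerator Σ(Δx_t−Δx̄)(Δx_{t+1}−Δx̄) = -7.6369
Denominator Σ(Δx_t−Δx̄)² = 17.0283
r_1(Δx) = -7.6369 / 17.0283 = -0.448

-0.448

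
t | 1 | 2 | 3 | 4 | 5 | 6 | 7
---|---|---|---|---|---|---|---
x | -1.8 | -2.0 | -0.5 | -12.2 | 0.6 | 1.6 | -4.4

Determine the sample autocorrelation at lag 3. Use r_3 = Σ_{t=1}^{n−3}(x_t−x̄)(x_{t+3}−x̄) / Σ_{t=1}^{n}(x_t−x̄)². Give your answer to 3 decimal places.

Mean x̄ = (-1.8 − 2.0 − 0.5 − 12.2 + 0.6 + 1.6 − 4.4)/7 = -2.6714
Σ(x_t−x̄)(x_{t+3}−x̄) = (-8.3035) + (2.1965) + (9.2751) + (16.4708) = 19.6390
Denominator Σ(x_t−x̄)² = 128.6543
r_3 = 19.6390 / 128.6543 = 0.153

0.153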